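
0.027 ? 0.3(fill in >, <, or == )<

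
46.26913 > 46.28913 False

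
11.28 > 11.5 False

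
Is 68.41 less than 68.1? No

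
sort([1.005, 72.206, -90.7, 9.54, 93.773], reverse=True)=[93.773, 72.206, 9.54, 1.005, -90.7]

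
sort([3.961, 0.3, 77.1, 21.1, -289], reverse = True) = [77.1, 21.1, 3.961, 0.3, -289]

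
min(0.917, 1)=0.917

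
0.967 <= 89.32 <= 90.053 True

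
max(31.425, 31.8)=31.8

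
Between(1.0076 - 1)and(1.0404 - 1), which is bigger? (1.0404 - 1)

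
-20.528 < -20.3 True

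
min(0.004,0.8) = 0.004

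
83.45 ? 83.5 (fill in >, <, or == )<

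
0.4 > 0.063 True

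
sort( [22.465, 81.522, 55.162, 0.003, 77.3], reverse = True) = [81.522, 77.3, 55.162, 22.465, 0.003]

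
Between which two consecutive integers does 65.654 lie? 65 and 66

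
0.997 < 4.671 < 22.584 True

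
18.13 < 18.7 True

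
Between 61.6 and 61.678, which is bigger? 61.678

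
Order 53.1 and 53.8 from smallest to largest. 53.1, 53.8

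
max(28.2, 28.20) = 28.20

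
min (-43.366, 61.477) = -43.366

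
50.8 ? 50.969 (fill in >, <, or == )<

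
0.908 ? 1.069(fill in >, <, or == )<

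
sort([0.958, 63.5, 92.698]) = [0.958, 63.5, 92.698]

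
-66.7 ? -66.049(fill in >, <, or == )<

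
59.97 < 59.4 False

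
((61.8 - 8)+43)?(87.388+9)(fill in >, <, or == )>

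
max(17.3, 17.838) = 17.838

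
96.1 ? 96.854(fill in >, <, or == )<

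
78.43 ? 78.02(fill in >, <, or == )>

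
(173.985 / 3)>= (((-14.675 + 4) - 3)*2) True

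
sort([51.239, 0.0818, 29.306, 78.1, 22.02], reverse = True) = [78.1, 51.239, 29.306, 22.02, 0.0818]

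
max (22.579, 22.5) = 22.579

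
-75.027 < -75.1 False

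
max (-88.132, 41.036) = 41.036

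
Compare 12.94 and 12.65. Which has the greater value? 12.94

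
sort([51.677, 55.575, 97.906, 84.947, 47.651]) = [47.651, 51.677, 55.575, 84.947, 97.906]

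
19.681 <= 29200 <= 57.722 False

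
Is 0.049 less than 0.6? Yes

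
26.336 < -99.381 False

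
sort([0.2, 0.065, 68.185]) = [0.065, 0.2, 68.185]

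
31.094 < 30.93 False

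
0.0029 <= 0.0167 True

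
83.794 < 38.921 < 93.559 False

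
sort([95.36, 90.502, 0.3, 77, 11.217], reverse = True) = [95.36, 90.502, 77, 11.217, 0.3]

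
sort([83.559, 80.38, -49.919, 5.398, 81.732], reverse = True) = [83.559, 81.732, 80.38, 5.398, -49.919]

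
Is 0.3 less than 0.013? No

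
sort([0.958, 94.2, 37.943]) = [0.958, 37.943, 94.2]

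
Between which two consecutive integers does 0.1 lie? 0 and 1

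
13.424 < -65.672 False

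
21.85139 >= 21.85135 True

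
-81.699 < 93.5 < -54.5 False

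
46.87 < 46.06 False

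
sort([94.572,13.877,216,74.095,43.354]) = [13.877,43.354,74.095,94.572,216]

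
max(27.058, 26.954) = 27.058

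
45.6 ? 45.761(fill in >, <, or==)<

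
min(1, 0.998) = 0.998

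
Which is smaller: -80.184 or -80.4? -80.4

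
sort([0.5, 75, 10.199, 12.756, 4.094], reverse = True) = [75, 12.756, 10.199, 4.094, 0.5]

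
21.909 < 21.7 False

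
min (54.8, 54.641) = 54.641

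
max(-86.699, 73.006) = 73.006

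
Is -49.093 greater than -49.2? Yes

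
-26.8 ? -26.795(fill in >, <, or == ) <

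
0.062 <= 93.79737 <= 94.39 True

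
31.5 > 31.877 False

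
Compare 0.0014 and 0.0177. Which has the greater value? 0.0177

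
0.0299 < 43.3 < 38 False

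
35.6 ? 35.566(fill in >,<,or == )>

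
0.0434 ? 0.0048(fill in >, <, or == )>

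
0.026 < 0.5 True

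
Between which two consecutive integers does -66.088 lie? -67 and -66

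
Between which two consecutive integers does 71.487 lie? 71 and 72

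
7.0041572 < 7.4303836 True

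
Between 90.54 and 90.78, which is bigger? 90.78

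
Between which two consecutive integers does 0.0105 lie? 0 and 1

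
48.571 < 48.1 False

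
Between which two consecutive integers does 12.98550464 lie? 12 and 13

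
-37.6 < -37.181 True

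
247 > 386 False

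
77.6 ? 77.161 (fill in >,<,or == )>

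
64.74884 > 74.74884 False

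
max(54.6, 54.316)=54.6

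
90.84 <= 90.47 False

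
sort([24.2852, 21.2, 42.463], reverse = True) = [42.463, 24.2852, 21.2]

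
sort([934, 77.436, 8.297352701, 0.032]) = [0.032, 8.297352701, 77.436, 934]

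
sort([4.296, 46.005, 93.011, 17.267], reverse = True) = [93.011, 46.005, 17.267, 4.296]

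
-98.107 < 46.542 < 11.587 False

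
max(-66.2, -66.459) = -66.2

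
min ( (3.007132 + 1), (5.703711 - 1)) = 4.007132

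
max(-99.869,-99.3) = -99.3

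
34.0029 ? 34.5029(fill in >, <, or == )<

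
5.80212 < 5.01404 False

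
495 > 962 False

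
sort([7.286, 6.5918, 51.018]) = [6.5918, 7.286, 51.018]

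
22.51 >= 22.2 True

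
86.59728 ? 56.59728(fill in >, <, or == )>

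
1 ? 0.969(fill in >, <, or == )>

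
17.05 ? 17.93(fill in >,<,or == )<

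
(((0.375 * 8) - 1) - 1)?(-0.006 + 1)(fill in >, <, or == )>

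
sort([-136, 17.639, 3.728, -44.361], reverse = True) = [17.639, 3.728, -44.361, -136]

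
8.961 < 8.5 False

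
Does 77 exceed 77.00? No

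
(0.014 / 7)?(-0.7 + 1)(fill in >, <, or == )<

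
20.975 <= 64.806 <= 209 True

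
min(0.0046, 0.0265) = 0.0046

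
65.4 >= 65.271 True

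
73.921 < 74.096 True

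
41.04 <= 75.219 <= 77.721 True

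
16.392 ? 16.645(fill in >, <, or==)<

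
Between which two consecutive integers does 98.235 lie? 98 and 99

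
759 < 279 False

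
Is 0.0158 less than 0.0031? No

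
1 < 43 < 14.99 False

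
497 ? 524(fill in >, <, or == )<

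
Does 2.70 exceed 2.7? No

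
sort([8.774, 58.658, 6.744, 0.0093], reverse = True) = [58.658, 8.774, 6.744, 0.0093]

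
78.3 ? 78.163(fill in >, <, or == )>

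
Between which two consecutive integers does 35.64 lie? 35 and 36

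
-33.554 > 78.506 False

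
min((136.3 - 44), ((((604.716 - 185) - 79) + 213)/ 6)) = 92.286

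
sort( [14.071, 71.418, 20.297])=[14.071, 20.297, 71.418]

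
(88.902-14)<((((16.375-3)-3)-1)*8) True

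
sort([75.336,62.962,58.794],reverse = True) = [75.336,62.962,58.794]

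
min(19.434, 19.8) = 19.434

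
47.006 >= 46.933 True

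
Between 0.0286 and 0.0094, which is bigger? 0.0286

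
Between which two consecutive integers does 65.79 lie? 65 and 66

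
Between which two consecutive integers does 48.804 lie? 48 and 49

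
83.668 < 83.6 False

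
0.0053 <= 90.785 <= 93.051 True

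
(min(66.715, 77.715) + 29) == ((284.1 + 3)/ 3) False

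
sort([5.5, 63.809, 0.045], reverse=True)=[63.809, 5.5, 0.045]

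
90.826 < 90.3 False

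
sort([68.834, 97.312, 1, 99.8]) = [1, 68.834, 97.312, 99.8]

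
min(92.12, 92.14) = 92.12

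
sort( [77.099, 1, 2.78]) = [1, 2.78, 77.099]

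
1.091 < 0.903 False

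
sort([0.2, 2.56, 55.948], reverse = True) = [55.948, 2.56, 0.2]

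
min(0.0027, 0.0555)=0.0027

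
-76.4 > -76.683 True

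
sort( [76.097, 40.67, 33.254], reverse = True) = [76.097, 40.67, 33.254]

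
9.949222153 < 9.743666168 False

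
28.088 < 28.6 True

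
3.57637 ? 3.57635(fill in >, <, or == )>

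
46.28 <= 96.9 True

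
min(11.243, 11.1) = 11.1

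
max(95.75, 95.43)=95.75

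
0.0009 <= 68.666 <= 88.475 True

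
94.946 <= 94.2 False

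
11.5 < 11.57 True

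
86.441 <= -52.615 False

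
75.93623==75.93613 False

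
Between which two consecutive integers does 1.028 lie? 1 and 2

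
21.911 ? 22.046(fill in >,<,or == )<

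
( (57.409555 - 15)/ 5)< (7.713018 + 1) True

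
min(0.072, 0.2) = 0.072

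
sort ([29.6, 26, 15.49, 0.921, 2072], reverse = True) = [2072, 29.6, 26, 15.49, 0.921]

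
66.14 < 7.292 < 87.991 False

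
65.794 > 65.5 True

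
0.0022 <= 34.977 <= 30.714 False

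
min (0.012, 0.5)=0.012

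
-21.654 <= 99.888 True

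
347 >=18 True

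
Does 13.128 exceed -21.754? Yes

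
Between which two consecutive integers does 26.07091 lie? 26 and 27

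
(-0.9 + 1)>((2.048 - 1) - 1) True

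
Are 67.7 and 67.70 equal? Yes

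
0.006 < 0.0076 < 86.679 True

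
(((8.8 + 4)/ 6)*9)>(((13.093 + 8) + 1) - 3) True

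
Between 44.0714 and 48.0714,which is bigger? 48.0714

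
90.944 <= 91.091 True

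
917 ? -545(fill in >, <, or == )>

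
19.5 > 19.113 True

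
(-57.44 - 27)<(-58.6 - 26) False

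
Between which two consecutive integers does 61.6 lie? 61 and 62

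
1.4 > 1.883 False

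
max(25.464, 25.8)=25.8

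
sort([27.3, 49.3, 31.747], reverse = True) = [49.3, 31.747, 27.3]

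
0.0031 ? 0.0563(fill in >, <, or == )<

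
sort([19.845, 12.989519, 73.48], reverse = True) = [73.48, 19.845, 12.989519]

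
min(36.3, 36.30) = 36.3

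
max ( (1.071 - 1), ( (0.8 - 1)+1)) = 0.8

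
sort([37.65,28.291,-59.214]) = [-59.214,28.291,37.65]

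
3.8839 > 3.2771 True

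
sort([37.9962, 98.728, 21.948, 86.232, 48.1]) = [21.948, 37.9962, 48.1, 86.232, 98.728]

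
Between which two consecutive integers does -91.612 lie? -92 and -91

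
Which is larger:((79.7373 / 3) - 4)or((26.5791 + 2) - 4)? ((26.5791 + 2) - 4)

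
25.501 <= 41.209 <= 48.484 True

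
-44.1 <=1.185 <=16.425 True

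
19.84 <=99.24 True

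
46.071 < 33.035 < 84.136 False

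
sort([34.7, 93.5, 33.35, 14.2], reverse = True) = [93.5, 34.7, 33.35, 14.2]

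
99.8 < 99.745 False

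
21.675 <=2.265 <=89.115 False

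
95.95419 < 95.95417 False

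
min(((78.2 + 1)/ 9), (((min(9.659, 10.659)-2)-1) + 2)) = 8.659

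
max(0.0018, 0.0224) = 0.0224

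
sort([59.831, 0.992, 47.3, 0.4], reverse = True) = [59.831, 47.3, 0.992, 0.4]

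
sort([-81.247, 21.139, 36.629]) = [-81.247, 21.139, 36.629]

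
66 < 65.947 False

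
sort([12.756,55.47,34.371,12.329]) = [12.329,12.756,34.371,55.47]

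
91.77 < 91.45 False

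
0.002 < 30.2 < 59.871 True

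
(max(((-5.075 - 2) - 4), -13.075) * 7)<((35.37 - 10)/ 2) True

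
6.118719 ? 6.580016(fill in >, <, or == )<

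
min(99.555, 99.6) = 99.555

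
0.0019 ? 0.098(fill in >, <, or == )<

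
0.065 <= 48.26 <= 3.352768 False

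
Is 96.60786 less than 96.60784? No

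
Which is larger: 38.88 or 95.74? 95.74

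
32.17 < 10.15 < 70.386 False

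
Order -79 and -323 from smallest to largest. -323, -79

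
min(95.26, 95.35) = 95.26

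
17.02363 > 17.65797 False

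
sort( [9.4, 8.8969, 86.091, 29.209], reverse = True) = [86.091, 29.209, 9.4, 8.8969]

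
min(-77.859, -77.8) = -77.859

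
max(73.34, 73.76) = 73.76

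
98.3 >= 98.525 False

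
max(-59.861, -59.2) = -59.2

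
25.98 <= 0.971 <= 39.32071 False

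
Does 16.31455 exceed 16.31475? No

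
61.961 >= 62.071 False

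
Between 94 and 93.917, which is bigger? 94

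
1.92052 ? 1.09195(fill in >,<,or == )>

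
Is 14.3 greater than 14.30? No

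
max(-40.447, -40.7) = -40.447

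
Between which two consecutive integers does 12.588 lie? 12 and 13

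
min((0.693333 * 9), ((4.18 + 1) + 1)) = 6.18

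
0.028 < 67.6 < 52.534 False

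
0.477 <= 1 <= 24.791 True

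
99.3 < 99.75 True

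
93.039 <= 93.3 True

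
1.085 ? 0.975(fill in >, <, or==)>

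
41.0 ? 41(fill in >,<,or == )==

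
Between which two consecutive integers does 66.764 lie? 66 and 67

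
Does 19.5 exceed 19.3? Yes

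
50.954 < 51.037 True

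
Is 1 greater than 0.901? Yes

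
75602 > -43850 True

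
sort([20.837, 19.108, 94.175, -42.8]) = [-42.8, 19.108, 20.837, 94.175]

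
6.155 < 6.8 True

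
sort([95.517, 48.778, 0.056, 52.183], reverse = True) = [95.517, 52.183, 48.778, 0.056]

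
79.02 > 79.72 False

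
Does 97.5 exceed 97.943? No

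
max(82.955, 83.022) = 83.022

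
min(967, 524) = 524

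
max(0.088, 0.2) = 0.2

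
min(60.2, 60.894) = 60.2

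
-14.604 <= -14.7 False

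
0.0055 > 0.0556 False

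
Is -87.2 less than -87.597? No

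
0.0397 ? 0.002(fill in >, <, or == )>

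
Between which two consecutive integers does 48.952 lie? 48 and 49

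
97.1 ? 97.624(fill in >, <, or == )<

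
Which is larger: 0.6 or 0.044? 0.6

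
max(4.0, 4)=4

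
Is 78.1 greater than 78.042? Yes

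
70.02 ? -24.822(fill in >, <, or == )>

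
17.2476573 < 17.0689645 False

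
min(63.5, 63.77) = 63.5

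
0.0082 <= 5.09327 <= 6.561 True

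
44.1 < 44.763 True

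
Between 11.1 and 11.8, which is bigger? 11.8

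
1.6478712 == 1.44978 False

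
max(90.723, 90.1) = 90.723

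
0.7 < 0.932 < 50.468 True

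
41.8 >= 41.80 True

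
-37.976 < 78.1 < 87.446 True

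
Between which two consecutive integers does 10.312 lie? 10 and 11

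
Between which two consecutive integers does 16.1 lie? 16 and 17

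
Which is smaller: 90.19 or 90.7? 90.19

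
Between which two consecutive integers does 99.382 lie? 99 and 100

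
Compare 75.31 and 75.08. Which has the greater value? 75.31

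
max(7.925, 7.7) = 7.925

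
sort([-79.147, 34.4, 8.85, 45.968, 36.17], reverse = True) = [45.968, 36.17, 34.4, 8.85, -79.147]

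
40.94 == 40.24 False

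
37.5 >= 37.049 True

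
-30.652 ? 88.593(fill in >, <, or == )<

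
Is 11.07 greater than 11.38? No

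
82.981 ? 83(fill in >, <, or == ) <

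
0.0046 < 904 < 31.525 False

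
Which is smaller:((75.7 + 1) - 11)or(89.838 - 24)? ((75.7 + 1) - 11)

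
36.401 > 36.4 True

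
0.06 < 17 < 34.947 True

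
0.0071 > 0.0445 False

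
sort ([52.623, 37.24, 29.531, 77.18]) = [29.531, 37.24, 52.623, 77.18]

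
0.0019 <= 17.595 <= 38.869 True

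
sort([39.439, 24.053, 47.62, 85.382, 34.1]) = [24.053, 34.1, 39.439, 47.62, 85.382]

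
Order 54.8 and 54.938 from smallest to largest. 54.8, 54.938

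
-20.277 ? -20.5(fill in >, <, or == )>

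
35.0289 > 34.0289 True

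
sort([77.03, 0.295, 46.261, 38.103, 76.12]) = [0.295, 38.103, 46.261, 76.12, 77.03]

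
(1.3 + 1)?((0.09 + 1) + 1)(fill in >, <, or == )>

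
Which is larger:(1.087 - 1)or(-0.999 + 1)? (1.087 - 1)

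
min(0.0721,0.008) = 0.008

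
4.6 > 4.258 True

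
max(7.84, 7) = 7.84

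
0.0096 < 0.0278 True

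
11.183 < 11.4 True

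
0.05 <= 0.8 True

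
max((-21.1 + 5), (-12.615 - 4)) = -16.1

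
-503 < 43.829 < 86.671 True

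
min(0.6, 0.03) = 0.03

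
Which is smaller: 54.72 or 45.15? 45.15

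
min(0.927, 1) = 0.927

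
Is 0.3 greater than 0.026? Yes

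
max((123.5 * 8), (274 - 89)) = 988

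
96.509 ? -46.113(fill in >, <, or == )>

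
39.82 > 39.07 True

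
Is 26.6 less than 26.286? No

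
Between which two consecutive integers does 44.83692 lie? 44 and 45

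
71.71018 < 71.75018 True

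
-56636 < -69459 False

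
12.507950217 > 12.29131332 True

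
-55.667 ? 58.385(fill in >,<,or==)<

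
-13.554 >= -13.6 True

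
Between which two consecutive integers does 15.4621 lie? 15 and 16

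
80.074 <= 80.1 True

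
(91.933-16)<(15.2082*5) True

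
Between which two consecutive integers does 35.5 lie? 35 and 36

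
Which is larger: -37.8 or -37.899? -37.8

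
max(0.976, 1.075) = 1.075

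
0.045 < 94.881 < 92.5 False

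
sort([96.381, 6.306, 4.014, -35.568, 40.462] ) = [-35.568, 4.014, 6.306, 40.462, 96.381]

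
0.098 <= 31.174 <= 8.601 False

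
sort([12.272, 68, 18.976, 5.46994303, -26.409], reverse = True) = [68, 18.976, 12.272, 5.46994303, -26.409]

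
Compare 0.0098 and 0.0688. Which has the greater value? 0.0688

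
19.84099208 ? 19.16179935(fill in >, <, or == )>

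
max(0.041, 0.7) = 0.7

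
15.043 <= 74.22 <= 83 True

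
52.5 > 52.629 False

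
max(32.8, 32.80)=32.80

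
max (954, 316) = 954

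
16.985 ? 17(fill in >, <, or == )<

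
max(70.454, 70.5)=70.5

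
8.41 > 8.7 False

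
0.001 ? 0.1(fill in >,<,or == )<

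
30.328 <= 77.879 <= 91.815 True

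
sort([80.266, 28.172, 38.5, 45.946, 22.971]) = [22.971, 28.172, 38.5, 45.946, 80.266]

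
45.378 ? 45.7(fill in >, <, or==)<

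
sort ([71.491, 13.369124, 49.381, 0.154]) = [0.154, 13.369124, 49.381, 71.491]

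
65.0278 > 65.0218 True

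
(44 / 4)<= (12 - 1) True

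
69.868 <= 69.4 False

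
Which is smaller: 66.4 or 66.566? 66.4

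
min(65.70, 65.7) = 65.70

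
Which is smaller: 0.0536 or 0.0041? 0.0041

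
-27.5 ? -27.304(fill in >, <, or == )<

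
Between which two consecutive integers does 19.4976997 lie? 19 and 20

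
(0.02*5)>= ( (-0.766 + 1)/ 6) True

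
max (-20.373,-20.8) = -20.373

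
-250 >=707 False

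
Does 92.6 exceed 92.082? Yes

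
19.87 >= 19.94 False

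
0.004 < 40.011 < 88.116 True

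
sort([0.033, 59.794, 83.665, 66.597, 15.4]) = [0.033, 15.4, 59.794, 66.597, 83.665]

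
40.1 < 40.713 True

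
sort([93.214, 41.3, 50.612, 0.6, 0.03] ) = [0.03, 0.6, 41.3, 50.612, 93.214]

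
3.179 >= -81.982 True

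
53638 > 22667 True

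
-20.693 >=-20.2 False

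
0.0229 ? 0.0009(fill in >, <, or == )>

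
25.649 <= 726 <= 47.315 False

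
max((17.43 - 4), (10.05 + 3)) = 13.43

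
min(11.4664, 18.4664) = 11.4664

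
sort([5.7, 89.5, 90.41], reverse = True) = [90.41, 89.5, 5.7]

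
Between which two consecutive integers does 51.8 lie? 51 and 52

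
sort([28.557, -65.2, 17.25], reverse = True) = [28.557, 17.25, -65.2]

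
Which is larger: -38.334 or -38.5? -38.334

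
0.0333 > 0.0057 True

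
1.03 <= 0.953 False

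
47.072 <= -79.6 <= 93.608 False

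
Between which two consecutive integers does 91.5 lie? 91 and 92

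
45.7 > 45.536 True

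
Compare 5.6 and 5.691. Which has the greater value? 5.691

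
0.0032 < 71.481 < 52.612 False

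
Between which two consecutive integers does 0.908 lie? 0 and 1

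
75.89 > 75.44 True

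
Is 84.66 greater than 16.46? Yes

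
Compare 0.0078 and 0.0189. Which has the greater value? 0.0189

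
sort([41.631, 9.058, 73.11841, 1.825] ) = [1.825, 9.058, 41.631, 73.11841]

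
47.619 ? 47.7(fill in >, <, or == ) <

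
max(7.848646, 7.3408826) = 7.848646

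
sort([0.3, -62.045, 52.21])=[-62.045, 0.3, 52.21]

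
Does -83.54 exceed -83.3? No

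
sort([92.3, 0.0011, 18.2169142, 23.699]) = [0.0011, 18.2169142, 23.699, 92.3]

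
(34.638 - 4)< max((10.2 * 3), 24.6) False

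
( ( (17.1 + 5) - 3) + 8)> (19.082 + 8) True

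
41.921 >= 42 False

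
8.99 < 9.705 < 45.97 True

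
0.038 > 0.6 False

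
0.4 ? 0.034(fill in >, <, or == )>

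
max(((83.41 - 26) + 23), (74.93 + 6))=80.93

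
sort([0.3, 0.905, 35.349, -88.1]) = [-88.1, 0.3, 0.905, 35.349]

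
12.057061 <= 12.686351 True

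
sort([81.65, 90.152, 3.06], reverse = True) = [90.152, 81.65, 3.06]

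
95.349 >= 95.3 True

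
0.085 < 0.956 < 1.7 True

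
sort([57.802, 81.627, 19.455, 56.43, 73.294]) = [19.455, 56.43, 57.802, 73.294, 81.627]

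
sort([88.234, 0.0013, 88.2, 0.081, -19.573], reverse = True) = [88.234, 88.2, 0.081, 0.0013, -19.573]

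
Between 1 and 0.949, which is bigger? 1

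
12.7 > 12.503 True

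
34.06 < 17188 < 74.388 False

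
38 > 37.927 True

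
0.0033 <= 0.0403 True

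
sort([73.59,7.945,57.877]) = [7.945,57.877,73.59]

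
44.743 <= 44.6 False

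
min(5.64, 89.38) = 5.64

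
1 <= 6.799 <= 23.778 True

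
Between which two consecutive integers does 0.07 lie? 0 and 1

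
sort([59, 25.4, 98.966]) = [25.4, 59, 98.966]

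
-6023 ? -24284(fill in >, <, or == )>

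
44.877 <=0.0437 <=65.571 False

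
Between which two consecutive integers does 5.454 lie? 5 and 6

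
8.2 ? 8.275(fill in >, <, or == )<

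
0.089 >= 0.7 False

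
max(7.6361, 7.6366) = 7.6366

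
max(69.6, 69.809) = 69.809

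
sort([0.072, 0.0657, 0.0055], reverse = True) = [0.072, 0.0657, 0.0055]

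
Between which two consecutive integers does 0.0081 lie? 0 and 1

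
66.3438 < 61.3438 False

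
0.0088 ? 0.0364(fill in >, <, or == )<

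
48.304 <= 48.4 True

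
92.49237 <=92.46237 False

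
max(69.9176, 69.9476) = 69.9476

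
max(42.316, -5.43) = 42.316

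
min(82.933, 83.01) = 82.933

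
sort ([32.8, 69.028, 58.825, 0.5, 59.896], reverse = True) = [69.028, 59.896, 58.825, 32.8, 0.5]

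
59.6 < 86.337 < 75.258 False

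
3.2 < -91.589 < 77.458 False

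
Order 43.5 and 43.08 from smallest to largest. 43.08, 43.5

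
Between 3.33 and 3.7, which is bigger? 3.7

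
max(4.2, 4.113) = 4.2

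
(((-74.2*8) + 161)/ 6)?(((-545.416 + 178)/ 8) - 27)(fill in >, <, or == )>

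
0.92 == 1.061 False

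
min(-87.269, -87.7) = -87.7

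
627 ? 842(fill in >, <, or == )<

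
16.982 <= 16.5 False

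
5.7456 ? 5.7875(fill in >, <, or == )<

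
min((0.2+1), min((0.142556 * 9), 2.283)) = 1.2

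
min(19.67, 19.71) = 19.67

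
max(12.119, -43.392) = 12.119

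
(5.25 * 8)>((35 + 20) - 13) False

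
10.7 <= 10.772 True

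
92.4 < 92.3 False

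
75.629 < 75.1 False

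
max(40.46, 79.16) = 79.16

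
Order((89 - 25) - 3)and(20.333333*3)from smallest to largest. (20.333333*3), ((89 - 25) - 3)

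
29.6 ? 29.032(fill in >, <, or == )>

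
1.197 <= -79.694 False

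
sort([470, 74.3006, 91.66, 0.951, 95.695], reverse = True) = [470, 95.695, 91.66, 74.3006, 0.951]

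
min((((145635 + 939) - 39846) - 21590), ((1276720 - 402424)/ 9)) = 85138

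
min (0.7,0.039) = 0.039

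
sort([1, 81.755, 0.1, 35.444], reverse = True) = [81.755, 35.444, 1, 0.1]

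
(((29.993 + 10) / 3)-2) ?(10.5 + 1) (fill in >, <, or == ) <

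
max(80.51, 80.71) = 80.71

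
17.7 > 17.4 True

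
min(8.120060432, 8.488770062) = 8.120060432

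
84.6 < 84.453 False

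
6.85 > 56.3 False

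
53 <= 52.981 False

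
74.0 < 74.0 False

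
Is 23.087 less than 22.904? No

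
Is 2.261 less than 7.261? Yes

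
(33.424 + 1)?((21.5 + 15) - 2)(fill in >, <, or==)<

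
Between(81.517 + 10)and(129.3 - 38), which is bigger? (81.517 + 10)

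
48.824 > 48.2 True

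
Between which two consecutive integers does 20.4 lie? 20 and 21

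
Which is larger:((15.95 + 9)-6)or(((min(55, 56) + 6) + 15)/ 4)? (((min(55, 56) + 6) + 15)/ 4)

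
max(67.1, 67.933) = 67.933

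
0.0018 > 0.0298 False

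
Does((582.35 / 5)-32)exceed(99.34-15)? Yes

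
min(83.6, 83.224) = 83.224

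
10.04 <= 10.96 True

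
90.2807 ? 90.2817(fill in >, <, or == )<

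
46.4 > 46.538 False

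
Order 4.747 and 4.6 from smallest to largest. 4.6, 4.747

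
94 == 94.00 True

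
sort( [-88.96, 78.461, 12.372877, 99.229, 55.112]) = [-88.96, 12.372877, 55.112, 78.461, 99.229]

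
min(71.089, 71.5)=71.089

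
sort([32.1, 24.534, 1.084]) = [1.084, 24.534, 32.1]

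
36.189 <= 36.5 True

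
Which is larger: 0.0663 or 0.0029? 0.0663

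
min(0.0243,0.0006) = 0.0006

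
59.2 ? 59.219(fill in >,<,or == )<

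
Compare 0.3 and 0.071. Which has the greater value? 0.3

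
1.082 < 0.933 False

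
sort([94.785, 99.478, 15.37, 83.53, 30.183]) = [15.37, 30.183, 83.53, 94.785, 99.478]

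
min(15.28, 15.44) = 15.28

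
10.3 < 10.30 False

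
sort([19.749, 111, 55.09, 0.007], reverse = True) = [111, 55.09, 19.749, 0.007]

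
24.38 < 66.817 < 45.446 False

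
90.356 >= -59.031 True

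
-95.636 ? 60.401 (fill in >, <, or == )<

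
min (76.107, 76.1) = 76.1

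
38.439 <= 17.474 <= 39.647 False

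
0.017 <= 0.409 True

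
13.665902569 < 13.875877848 True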